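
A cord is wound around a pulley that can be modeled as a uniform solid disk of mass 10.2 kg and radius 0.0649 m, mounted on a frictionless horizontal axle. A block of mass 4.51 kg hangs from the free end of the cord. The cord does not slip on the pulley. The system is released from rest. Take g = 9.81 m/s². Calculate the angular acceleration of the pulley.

I = ½MR² = (1/2)(10.2)(0.0649)² = 0.02148 kg·m².
Block: mg − T = ma. Pulley: TR = Iα. No-slip: a = αR, so T = (I/R²)a = 5.100·a.
Then mg = (m + 5.100)a, so a = (4.51)(9.81)/(4.51 + 5.100) = 4.604 m/s².
α = a/R = 4.604/0.0649 = 70.94 rad/s².

α ≈ 70.9 rad/s²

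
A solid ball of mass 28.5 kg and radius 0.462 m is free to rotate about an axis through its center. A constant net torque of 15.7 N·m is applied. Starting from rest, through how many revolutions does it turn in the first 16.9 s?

≈ 147 revolutions

I = (2/5)MR² = (2/5)(28.5)(0.462)² = 2.433 kg·m².
α = τ/I = 15.7/2.433 = 6.452 rad/s².
θ = ½αt² = ½(6.452)(16.9)² = 921.4 rad.
Revolutions = θ/(2π) = 146.6.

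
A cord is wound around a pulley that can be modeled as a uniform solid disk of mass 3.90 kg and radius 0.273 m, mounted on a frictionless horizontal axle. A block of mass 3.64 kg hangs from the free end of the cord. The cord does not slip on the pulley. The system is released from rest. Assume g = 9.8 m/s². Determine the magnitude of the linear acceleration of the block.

I = ½MR² = (1/2)(3.90)(0.273)² = 0.1453 kg·m².
Block: mg − T = ma. Pulley: TR = Iα. No-slip: a = αR, so T = (I/R²)a = 1.950·a.
Then mg = (m + 1.950)a, so a = (3.64)(9.8)/(3.64 + 1.950) = 6.381 m/s².

a ≈ 6.38 m/s²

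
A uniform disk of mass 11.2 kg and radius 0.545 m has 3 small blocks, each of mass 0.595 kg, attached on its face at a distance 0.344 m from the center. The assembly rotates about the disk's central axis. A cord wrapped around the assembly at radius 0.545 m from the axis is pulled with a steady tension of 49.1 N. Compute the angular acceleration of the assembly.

α ≈ 14.3 rad/s²

I_disk = ½MR² = ½(11.2)(0.545)² = 1.663 kg·m².
I_blocks = 3·m·r² = 3(0.595)(0.344)² = 0.2112 kg·m².
Total I = 1.875 kg·m².
τ = F r = (49.1)(0.545) = 26.76 N·m.
α = τ/I = 26.76/1.875 = 14.28 rad/s².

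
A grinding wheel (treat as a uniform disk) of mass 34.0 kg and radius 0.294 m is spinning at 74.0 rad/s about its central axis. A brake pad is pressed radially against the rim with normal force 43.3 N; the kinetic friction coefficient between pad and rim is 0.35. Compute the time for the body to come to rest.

t ≈ 24.4 s

I = ½MR² = (1/2)(34.0)(0.294)² = 1.469 kg·m².
Friction force f = μN = (0.35)(43.3) = 15.15 N at the rim; torque magnitude τ = fR = 4.456 N·m, opposing ω.
|α| = τ/I = 4.456/1.469 = 3.032 rad/s² (deceleration).
0 = ω₀ − |α|t ⇒ t = ω₀/|α| = 74.0/3.032 = 24.40 s.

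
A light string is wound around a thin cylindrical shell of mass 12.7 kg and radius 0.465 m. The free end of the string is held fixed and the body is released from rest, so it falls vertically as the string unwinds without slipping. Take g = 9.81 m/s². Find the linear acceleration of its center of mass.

Translation: Mg − T = Ma. Rotation about the center: TR = Iα with I = MR².
With a = αR: T = (I/R²)a = M a, so Mg = (1 + 1.000)Ma.
a = g/(1 + 1.000) = 9.81/2.000 = 4.905 m/s².

a ≈ 4.91 m/s²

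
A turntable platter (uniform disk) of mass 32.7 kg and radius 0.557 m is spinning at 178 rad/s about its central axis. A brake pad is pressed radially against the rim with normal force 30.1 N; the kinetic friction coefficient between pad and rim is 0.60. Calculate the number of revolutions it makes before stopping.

≈ 1270 revolutions

I = ½MR² = (1/2)(32.7)(0.557)² = 5.073 kg·m².
Friction force f = μN = (0.60)(30.1) = 18.06 N at the rim; torque magnitude τ = fR = 10.06 N·m, opposing ω.
|α| = τ/I = 10.06/5.073 = 1.983 rad/s² (deceleration).
ω² = ω₀² − 2|α|θ with ω = 0 ⇒ θ = ω₀²/(2|α|) = 7988 rad = 1271 rev.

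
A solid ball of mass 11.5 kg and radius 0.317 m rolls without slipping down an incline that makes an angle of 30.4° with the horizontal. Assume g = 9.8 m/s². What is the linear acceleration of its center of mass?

a ≈ 3.54 m/s²

Translation along the incline: Mg sinθ − f = Ma.
Rotation about the center: fR = Iα with I = (2/5)MR². No-slip gives a = αR, so f = (I/R²)a = (2/5)M a.
Substituting: Mg sinθ = (1 + 0.4000)Ma, so a = g sinθ/(1 + 0.4000) = (9.8) sin 30.4° / 1.400 = 3.542 m/s².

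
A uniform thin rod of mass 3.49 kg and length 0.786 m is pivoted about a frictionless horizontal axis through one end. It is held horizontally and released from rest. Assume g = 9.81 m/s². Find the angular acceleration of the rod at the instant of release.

About the pivot, I = (1/3)ML² = (1/3)(3.49)(0.786)² = 0.7187 kg·m².
The weight acts at the center, a distance L/2 = 0.3930 m from the pivot; τ = Mg(L/2) = 13.46 N·m.
α = τ/I = 13.46/0.7187 = 18.72 rad/s².

α ≈ 18.7 rad/s²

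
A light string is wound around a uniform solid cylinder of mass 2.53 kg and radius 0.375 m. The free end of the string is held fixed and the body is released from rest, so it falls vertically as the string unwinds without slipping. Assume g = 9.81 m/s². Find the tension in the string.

Translation: Mg − T = Ma. Rotation about the center: TR = Iα with I = ½MR².
With a = αR: T = (I/R²)a = (1/2)M a, so Mg = (1 + 0.5000)Ma.
a = g/(1 + 0.5000) = 9.81/1.500 = 6.540 m/s².
T = 0.5000·M·a = (0.5000)(2.53)(6.540) = 8.273 N.

T ≈ 8.27 N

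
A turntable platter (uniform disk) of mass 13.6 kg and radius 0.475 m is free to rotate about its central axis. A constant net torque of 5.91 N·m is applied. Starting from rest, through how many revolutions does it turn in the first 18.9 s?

≈ 109 revolutions

I = ½MR² = (1/2)(13.6)(0.475)² = 1.534 kg·m².
α = τ/I = 5.91/1.534 = 3.852 rad/s².
θ = ½αt² = ½(3.852)(18.9)² = 688.0 rad.
Revolutions = θ/(2π) = 109.5.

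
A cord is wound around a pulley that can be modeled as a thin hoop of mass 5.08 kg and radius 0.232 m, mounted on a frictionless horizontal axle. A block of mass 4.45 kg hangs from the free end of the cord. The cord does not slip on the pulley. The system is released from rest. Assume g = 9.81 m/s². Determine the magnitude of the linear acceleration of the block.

I = MR² = (5.08)(0.232)² = 0.2734 kg·m².
Block: mg − T = ma. Pulley: TR = Iα. No-slip: a = αR, so T = (I/R²)a = 5.080·a.
Then mg = (m + 5.080)a, so a = (4.45)(9.81)/(4.45 + 5.080) = 4.581 m/s².

a ≈ 4.58 m/s²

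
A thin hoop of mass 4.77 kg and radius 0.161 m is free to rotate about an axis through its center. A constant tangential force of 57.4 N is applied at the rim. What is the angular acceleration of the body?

α ≈ 74.7 rad/s²

I = MR² = (4.77)(0.161)² = 0.1236 kg·m².
τ = F R = (57.4)(0.161) = 9.241 N·m.
From τ = Iα: α = 9.241/0.1236 = 74.74 rad/s².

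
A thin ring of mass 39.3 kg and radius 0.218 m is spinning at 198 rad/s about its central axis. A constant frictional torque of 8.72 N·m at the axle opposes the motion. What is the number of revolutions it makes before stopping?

I = MR² = (39.3)(0.218)² = 1.868 kg·m².
The net torque has magnitude 8.72 N·m, opposing ω.
|α| = τ/I = 8.720/1.868 = 4.669 rad/s² (deceleration).
ω² = ω₀² − 2|α|θ with ω = 0 ⇒ θ = ω₀²/(2|α|) = 4198 rad = 668.2 rev.

≈ 668 revolutions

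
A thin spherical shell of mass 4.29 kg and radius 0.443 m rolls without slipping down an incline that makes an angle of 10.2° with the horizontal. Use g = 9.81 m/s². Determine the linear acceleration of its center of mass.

Translation along the incline: Mg sinθ − f = Ma.
Rotation about the center: fR = Iα with I = (2/3)MR². No-slip gives a = αR, so f = (I/R²)a = (2/3)M a.
Substituting: Mg sinθ = (1 + 0.6667)Ma, so a = g sinθ/(1 + 0.6667) = (9.81) sin 10.2° / 1.667 = 1.042 m/s².

a ≈ 1.04 m/s²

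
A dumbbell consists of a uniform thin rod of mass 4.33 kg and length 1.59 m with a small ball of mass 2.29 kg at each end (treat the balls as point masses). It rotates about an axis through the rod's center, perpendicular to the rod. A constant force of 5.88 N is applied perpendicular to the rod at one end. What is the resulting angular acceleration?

α ≈ 1.23 rad/s²

I_rod = (1/12)ML² = (1/12)(4.33)(1.59)² = 0.9122 kg·m².
I_balls = 2·m·(L/2)² = 2(2.29)(0.7950)² = 2.895 kg·m².
Total I = 3.807 kg·m².
τ = F·(L/2) = (5.88)(0.795) = 4.675 N·m.
α = τ/I = 4.675/3.807 = 1.228 rad/s².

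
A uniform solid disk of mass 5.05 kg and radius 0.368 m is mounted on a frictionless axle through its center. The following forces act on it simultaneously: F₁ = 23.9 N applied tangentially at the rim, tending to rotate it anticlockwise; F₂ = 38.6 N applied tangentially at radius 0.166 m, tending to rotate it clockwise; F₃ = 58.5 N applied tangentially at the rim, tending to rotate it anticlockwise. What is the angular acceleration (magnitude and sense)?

I = ½MR² = (1/2)(5.05)(0.368)² = 0.3419 kg·m².
Taking anticlockwise as positive: τ₁ = +(23.9)(0.368) = +8.795 N·m; τ₂ = −(38.6)(0.166) = −6.408 N·m; τ₃ = +(58.5)(0.368) = +21.53 N·m.
Net torque τ = 23.92 N·m.
α = τ/I = 23.92/0.3419 = 69.94 rad/s².

α ≈ 69.9 rad/s², anticlockwise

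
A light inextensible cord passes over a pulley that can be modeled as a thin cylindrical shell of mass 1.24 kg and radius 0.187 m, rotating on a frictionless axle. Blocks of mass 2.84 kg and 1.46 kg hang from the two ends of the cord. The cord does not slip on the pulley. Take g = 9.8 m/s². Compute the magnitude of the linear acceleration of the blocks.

a ≈ 2.44 m/s²

I = MR² = (1.24)(0.187)² = 0.04336 kg·m².
Heavier block: m₁g − T₁ = m₁a. Lighter block: T₂ − m₂g = m₂a.
Pulley: (T₁ − T₂)R = Iα = I(a/R), so T₁ − T₂ = (I/R²)a = 1·M_p a = 1.240·a.
Adding the three: (m₁ − m₂)g = (m₁ + m₂ + 1.240)a, so a = (2.84 − 1.46)(9.8)/(2.84 + 1.46 + 1.240) = 2.441 m/s².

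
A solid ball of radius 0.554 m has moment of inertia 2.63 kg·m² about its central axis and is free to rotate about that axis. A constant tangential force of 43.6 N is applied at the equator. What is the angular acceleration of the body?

α ≈ 9.18 rad/s²

τ = F R = (43.6)(0.554) = 24.15 N·m.
Newton's second law for rotation, τ = Iα, gives α = τ/I = 24.15/2.630 = 9.184 rad/s².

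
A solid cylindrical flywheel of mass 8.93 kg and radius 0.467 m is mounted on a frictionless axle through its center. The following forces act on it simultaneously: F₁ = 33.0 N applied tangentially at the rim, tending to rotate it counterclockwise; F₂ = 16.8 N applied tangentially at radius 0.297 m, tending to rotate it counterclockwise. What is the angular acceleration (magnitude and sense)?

α ≈ 21.0 rad/s², counterclockwise

I = ½MR² = (1/2)(8.93)(0.467)² = 0.9738 kg·m².
Taking counterclockwise as positive: τ₁ = +(33.0)(0.467) = +15.41 N·m; τ₂ = +(16.8)(0.297) = +4.990 N·m.
Net torque τ = 20.40 N·m.
α = τ/I = 20.40/0.9738 = 20.95 rad/s².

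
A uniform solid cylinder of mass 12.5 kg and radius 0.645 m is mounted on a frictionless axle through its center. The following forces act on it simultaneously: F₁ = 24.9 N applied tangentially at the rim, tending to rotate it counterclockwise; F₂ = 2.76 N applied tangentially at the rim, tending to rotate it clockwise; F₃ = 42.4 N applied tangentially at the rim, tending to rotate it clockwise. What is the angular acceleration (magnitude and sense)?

α ≈ 5.03 rad/s², clockwise

I = ½MR² = (1/2)(12.5)(0.645)² = 2.600 kg·m².
Taking counterclockwise as positive: τ₁ = +(24.9)(0.645) = +16.06 N·m; τ₂ = −(2.76)(0.645) = −1.780 N·m; τ₃ = −(42.4)(0.645) = −27.35 N·m.
Net torque τ = -13.07 N·m.
α = τ/I = -13.07/2.600 = -5.026 rad/s².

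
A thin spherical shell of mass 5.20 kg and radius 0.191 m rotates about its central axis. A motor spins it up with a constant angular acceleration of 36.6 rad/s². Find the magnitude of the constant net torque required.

τ ≈ 4.63 N·m

I = (2/3)MR² = (2/3)(5.20)(0.191)² = 0.1265 kg·m².
τ = Iα = (0.1265)(36.60) = 4.629 N·m.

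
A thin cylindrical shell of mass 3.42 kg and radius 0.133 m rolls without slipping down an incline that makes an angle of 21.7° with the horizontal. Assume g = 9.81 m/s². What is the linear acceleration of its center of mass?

Translation along the incline: Mg sinθ − f = Ma.
Rotation about the center: fR = Iα with I = MR². No-slip gives a = αR, so f = (I/R²)a = M a.
Substituting: Mg sinθ = (1 + 1.000)Ma, so a = g sinθ/(1 + 1.000) = (9.81) sin 21.7° / 2.000 = 1.814 m/s².

a ≈ 1.81 m/s²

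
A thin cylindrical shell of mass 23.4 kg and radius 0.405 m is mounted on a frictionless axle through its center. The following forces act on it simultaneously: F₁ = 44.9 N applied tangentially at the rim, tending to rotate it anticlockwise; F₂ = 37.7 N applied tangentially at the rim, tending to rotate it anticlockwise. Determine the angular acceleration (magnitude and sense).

α ≈ 8.72 rad/s², anticlockwise

I = MR² = (23.4)(0.405)² = 3.838 kg·m².
Taking anticlockwise as positive: τ₁ = +(44.9)(0.405) = +18.18 N·m; τ₂ = +(37.7)(0.405) = +15.27 N·m.
Net torque τ = 33.45 N·m.
α = τ/I = 33.45/3.838 = 8.716 rad/s².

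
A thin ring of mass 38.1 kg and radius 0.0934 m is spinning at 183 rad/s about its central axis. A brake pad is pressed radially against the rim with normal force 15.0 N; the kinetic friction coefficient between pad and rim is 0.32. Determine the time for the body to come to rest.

t ≈ 136 s

I = MR² = (38.1)(0.0934)² = 0.3324 kg·m².
Friction force f = μN = (0.32)(15.0) = 4.800 N at the rim; torque magnitude τ = fR = 0.4483 N·m, opposing ω.
|α| = τ/I = 0.4483/0.3324 = 1.349 rad/s² (deceleration).
0 = ω₀ − |α|t ⇒ t = ω₀/|α| = 183/1.349 = 135.7 s.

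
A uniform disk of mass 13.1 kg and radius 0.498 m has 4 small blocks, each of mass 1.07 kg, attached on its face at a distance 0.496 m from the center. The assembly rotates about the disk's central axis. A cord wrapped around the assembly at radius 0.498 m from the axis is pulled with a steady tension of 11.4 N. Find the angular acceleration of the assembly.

α ≈ 2.12 rad/s²

I_disk = ½MR² = ½(13.1)(0.498)² = 1.624 kg·m².
I_blocks = 4·m·r² = 4(1.07)(0.496)² = 1.053 kg·m².
Total I = 2.677 kg·m².
τ = F r = (11.4)(0.498) = 5.677 N·m.
α = τ/I = 5.677/2.677 = 2.120 rad/s².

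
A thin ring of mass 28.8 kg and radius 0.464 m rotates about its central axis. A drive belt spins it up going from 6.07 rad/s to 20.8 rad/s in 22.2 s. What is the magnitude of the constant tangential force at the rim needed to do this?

F ≈ 8.87 N

I = MR² = (28.8)(0.464)² = 6.201 kg·m².
α = Δω/Δt = (20.8 − 6.07)/22.2 = 0.6635 rad/s².
The required torque is τ = Iα = (6.201)(0.6635) = 4.114 N·m.
A tangential force at the rim gives τ = FR, so F = τ/R = 4.114/0.464 = 8.867 N.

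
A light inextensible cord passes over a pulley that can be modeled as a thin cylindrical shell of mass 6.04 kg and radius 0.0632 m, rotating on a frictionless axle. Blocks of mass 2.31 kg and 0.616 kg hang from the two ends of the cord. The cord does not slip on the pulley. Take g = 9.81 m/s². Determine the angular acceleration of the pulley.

I = MR² = (6.04)(0.0632)² = 0.02413 kg·m².
Heavier block: m₁g − T₁ = m₁a. Lighter block: T₂ − m₂g = m₂a.
Pulley: (T₁ − T₂)R = Iα = I(a/R), so T₁ − T₂ = (I/R²)a = 1·M_p a = 6.040·a.
Adding the three: (m₁ − m₂)g = (m₁ + m₂ + 6.040)a, so a = (2.31 − 0.616)(9.81)/(2.31 + 0.616 + 6.040) = 1.853 m/s².
α = a/R = 1.853/0.0632 = 29.33 rad/s².

α ≈ 29.3 rad/s²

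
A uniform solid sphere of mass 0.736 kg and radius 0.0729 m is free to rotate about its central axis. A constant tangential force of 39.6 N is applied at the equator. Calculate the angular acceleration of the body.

I = (2/5)MR² = (2/5)(0.736)(0.0729)² = 0.001565 kg·m².
τ = F R = (39.6)(0.0729) = 2.887 N·m.
From τ = Iα: α = 2.887/0.001565 = 1845 rad/s².

α ≈ 1850 rad/s²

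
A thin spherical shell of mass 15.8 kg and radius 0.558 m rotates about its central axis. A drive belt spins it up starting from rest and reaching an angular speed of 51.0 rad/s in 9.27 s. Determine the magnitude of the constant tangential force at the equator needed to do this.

F ≈ 32.3 N

I = (2/3)MR² = (2/3)(15.8)(0.558)² = 3.280 kg·m².
α = Δω/Δt = (51.0 − 0)/9.27 = 5.502 rad/s².
The required torque is τ = Iα = (3.280)(5.502) = 18.04 N·m.
A tangential force at the equator gives τ = FR, so F = τ/R = 18.04/0.558 = 32.34 N.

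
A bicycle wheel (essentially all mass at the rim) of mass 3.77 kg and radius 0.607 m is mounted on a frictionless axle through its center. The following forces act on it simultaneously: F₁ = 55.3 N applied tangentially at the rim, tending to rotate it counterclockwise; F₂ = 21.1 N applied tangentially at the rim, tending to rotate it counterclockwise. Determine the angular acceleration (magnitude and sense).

α ≈ 33.4 rad/s², counterclockwise

I = MR² = (3.77)(0.607)² = 1.389 kg·m².
Taking counterclockwise as positive: τ₁ = +(55.3)(0.607) = +33.57 N·m; τ₂ = +(21.1)(0.607) = +12.81 N·m.
Net torque τ = 46.37 N·m.
α = τ/I = 46.37/1.389 = 33.39 rad/s².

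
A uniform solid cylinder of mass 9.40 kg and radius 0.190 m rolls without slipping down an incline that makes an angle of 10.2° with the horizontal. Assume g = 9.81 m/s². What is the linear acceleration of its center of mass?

Translation along the incline: Mg sinθ − f = Ma.
Rotation about the center: fR = Iα with I = ½MR². No-slip gives a = αR, so f = (I/R²)a = (1/2)M a.
Substituting: Mg sinθ = (1 + 0.5000)Ma, so a = g sinθ/(1 + 0.5000) = (9.81) sin 10.2° / 1.500 = 1.158 m/s².

a ≈ 1.16 m/s²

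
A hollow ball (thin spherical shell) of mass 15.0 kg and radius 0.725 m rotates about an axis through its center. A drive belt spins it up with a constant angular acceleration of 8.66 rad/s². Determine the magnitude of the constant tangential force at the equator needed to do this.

I = (2/3)MR² = (2/3)(15.0)(0.725)² = 5.256 kg·m².
The required torque is τ = Iα = (5.256)(8.660) = 45.52 N·m.
A tangential force at the equator gives τ = FR, so F = τ/R = 45.52/0.725 = 62.78 N.

F ≈ 62.8 N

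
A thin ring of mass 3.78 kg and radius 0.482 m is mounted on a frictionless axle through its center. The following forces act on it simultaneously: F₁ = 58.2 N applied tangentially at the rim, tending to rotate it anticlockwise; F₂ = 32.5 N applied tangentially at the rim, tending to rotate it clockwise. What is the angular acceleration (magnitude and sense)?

α ≈ 14.1 rad/s², anticlockwise

I = MR² = (3.78)(0.482)² = 0.8782 kg·m².
Taking anticlockwise as positive: τ₁ = +(58.2)(0.482) = +28.05 N·m; τ₂ = −(32.5)(0.482) = −15.66 N·m.
Net torque τ = 12.39 N·m.
α = τ/I = 12.39/0.8782 = 14.11 rad/s².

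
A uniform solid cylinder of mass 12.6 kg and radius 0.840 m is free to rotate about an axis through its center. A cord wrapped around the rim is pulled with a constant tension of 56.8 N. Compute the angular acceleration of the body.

α ≈ 10.7 rad/s²

I = ½MR² = (1/2)(12.6)(0.840)² = 4.445 kg·m².
τ = F R = (56.8)(0.840) = 47.71 N·m.
From τ = Iα: α = 47.71/4.445 = 10.73 rad/s².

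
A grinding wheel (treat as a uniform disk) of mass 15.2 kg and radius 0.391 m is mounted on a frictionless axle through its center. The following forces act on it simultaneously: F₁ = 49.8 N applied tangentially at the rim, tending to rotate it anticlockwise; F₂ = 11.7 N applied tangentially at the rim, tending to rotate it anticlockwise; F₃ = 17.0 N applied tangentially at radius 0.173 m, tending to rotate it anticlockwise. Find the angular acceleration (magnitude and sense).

I = ½MR² = (1/2)(15.2)(0.391)² = 1.162 kg·m².
Taking anticlockwise as positive: τ₁ = +(49.8)(0.391) = +19.47 N·m; τ₂ = +(11.7)(0.391) = +4.575 N·m; τ₃ = +(17.0)(0.173) = +2.941 N·m.
Net torque τ = 26.99 N·m.
α = τ/I = 26.99/1.162 = 23.23 rad/s².

α ≈ 23.2 rad/s², anticlockwise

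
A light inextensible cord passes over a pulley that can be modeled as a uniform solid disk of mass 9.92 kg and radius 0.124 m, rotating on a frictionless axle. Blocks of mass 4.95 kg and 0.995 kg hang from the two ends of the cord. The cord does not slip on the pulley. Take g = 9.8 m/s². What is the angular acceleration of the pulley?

α ≈ 28.7 rad/s²

I = ½MR² = (1/2)(9.92)(0.124)² = 0.07626 kg·m².
Heavier block: m₁g − T₁ = m₁a. Lighter block: T₂ − m₂g = m₂a.
Pulley: (T₁ − T₂)R = Iα = I(a/R), so T₁ − T₂ = (I/R²)a = (1/2)M_p a = 4.960·a.
Adding the three: (m₁ − m₂)g = (m₁ + m₂ + 4.960)a, so a = (4.95 − 0.995)(9.8)/(4.95 + 0.995 + 4.960) = 3.554 m/s².
α = a/R = 3.554/0.124 = 28.66 rad/s².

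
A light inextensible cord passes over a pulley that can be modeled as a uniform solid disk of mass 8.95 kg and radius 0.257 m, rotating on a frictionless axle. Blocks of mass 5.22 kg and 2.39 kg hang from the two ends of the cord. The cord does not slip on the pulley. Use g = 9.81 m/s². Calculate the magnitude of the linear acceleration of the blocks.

a ≈ 2.30 m/s²

I = ½MR² = (1/2)(8.95)(0.257)² = 0.2956 kg·m².
Heavier block: m₁g − T₁ = m₁a. Lighter block: T₂ − m₂g = m₂a.
Pulley: (T₁ − T₂)R = Iα = I(a/R), so T₁ − T₂ = (I/R²)a = (1/2)M_p a = 4.475·a.
Adding the three: (m₁ − m₂)g = (m₁ + m₂ + 4.475)a, so a = (5.22 − 2.39)(9.81)/(5.22 + 2.39 + 4.475) = 2.297 m/s².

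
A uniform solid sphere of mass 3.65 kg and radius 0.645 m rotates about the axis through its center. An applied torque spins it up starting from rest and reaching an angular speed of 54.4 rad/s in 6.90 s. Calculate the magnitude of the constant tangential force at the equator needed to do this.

F ≈ 7.42 N

I = (2/5)MR² = (2/5)(3.65)(0.645)² = 0.6074 kg·m².
α = Δω/Δt = (54.4 − 0)/6.90 = 7.884 rad/s².
The required torque is τ = Iα = (0.6074)(7.884) = 4.789 N·m.
A tangential force at the equator gives τ = FR, so F = τ/R = 4.789/0.645 = 7.424 N.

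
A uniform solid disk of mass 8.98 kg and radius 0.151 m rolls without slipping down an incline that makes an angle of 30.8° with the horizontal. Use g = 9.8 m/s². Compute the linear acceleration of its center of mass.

Translation along the incline: Mg sinθ − f = Ma.
Rotation about the center: fR = Iα with I = ½MR². No-slip gives a = αR, so f = (I/R²)a = (1/2)M a.
Substituting: Mg sinθ = (1 + 0.5000)Ma, so a = g sinθ/(1 + 0.5000) = (9.8) sin 30.8° / 1.500 = 3.345 m/s².

a ≈ 3.35 m/s²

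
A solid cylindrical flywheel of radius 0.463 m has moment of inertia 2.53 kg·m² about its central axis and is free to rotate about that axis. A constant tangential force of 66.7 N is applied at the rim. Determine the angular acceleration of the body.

α ≈ 12.2 rad/s²

τ = F R = (66.7)(0.463) = 30.88 N·m.
Newton's second law for rotation, τ = Iα, gives α = τ/I = 30.88/2.530 = 12.21 rad/s².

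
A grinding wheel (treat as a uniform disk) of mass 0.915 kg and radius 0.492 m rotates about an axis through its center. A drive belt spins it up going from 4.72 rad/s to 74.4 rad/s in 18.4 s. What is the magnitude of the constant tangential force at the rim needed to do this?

I = ½MR² = (1/2)(0.915)(0.492)² = 0.1107 kg·m².
α = Δω/Δt = (74.4 − 4.72)/18.4 = 3.787 rad/s².
The required torque is τ = Iα = (0.1107)(3.787) = 0.4194 N·m.
A tangential force at the rim gives τ = FR, so F = τ/R = 0.4194/0.492 = 0.8524 N.

F ≈ 0.852 N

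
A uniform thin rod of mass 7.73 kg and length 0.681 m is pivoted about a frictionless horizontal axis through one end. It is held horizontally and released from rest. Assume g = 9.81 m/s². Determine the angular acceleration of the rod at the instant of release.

α ≈ 21.6 rad/s²

About the pivot, I = (1/3)ML² = (1/3)(7.73)(0.681)² = 1.195 kg·m².
The weight acts at the center, a distance L/2 = 0.3405 m from the pivot; τ = Mg(L/2) = 25.82 N·m.
α = τ/I = 25.82/1.195 = 21.61 rad/s².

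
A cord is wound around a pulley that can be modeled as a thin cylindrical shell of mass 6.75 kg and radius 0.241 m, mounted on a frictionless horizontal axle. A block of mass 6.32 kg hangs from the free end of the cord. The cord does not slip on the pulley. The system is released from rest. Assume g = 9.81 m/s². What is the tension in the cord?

T ≈ 32.0 N

I = MR² = (6.75)(0.241)² = 0.3920 kg·m².
Block: mg − T = ma. Pulley: TR = Iα. No-slip: a = αR, so T = (I/R²)a = 6.750·a.
Then mg = (m + 6.750)a, so a = (6.32)(9.81)/(6.32 + 6.750) = 4.744 m/s².
T = 6.750·a = 32.02 N.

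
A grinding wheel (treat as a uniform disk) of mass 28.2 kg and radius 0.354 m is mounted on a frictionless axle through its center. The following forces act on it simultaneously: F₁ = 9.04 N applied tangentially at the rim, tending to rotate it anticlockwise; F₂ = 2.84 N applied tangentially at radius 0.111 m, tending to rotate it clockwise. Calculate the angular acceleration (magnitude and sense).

α ≈ 1.63 rad/s², anticlockwise

I = ½MR² = (1/2)(28.2)(0.354)² = 1.767 kg·m².
Taking anticlockwise as positive: τ₁ = +(9.04)(0.354) = +3.200 N·m; τ₂ = −(2.84)(0.111) = −0.3152 N·m.
Net torque τ = 2.885 N·m.
α = τ/I = 2.885/1.767 = 1.633 rad/s².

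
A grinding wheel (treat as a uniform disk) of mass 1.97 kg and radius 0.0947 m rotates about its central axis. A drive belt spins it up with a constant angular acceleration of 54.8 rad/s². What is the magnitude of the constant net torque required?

τ ≈ 0.484 N·m

I = ½MR² = (1/2)(1.97)(0.0947)² = 0.008834 kg·m².
τ = Iα = (0.008834)(54.80) = 0.4841 N·m.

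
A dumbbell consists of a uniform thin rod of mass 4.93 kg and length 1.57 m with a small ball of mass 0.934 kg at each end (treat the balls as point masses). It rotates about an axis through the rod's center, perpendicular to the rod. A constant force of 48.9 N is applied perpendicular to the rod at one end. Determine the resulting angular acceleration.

I_rod = (1/12)ML² = (1/12)(4.93)(1.57)² = 1.013 kg·m².
I_balls = 2·m·(L/2)² = 2(0.934)(0.7850)² = 1.151 kg·m².
Total I = 2.164 kg·m².
τ = F·(L/2) = (48.9)(0.785) = 38.39 N·m.
α = τ/I = 38.39/2.164 = 17.74 rad/s².

α ≈ 17.7 rad/s²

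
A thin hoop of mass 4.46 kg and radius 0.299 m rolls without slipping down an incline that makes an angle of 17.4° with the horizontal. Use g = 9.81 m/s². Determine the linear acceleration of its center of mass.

Translation along the incline: Mg sinθ − f = Ma.
Rotation about the center: fR = Iα with I = MR². No-slip gives a = αR, so f = (I/R²)a = M a.
Substituting: Mg sinθ = (1 + 1.000)Ma, so a = g sinθ/(1 + 1.000) = (9.81) sin 17.4° / 2.000 = 1.467 m/s².

a ≈ 1.47 m/s²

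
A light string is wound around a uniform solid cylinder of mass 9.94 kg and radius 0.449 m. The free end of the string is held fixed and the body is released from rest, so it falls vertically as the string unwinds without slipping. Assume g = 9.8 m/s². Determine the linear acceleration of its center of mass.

a ≈ 6.53 m/s²

Translation: Mg − T = Ma. Rotation about the center: TR = Iα with I = ½MR².
With a = αR: T = (I/R²)a = (1/2)M a, so Mg = (1 + 0.5000)Ma.
a = g/(1 + 0.5000) = 9.8/1.500 = 6.533 m/s².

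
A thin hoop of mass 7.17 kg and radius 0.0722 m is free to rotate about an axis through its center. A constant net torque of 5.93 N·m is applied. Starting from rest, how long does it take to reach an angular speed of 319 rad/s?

t ≈ 2.01 s

I = MR² = (7.17)(0.0722)² = 0.03738 kg·m².
α = τ/I = 5.93/0.03738 = 158.7 rad/s².
ω = αt ⇒ t = ω/α = 319/158.7 = 2.011 s.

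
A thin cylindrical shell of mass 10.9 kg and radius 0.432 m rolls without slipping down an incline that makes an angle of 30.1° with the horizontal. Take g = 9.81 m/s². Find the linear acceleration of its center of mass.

a ≈ 2.46 m/s²

Translation along the incline: Mg sinθ − f = Ma.
Rotation about the center: fR = Iα with I = MR². No-slip gives a = αR, so f = (I/R²)a = M a.
Substituting: Mg sinθ = (1 + 1.000)Ma, so a = g sinθ/(1 + 1.000) = (9.81) sin 30.1° / 2.000 = 2.460 m/s².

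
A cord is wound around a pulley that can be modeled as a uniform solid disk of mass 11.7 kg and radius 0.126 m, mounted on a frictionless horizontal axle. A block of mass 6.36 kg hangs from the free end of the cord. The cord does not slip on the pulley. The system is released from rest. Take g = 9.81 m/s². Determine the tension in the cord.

T ≈ 29.9 N

I = ½MR² = (1/2)(11.7)(0.126)² = 0.09287 kg·m².
Block: mg − T = ma. Pulley: TR = Iα. No-slip: a = αR, so T = (I/R²)a = 5.850·a.
Then mg = (m + 5.850)a, so a = (6.36)(9.81)/(6.36 + 5.850) = 5.110 m/s².
T = 5.850·a = 29.89 N.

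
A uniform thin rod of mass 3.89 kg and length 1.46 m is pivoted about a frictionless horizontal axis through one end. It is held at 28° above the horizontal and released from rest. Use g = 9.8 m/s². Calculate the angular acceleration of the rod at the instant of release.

α ≈ 8.89 rad/s²

About the pivot, I = (1/3)ML² = (1/3)(3.89)(1.46)² = 2.764 kg·m².
The weight acts at the center, a distance L/2 = 0.7300 m from the pivot; τ = Mg(L/2) cos 28° = 24.57 N·m.
α = τ/I = 24.57/2.764 = 8.890 rad/s².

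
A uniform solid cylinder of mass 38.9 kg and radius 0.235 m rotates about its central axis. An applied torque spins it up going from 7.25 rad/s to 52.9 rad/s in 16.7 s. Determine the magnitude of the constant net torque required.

τ ≈ 2.94 N·m

I = ½MR² = (1/2)(38.9)(0.235)² = 1.074 kg·m².
α = Δω/Δt = (52.9 − 7.25)/16.7 = 2.734 rad/s².
τ = Iα = (1.074)(2.734) = 2.936 N·m.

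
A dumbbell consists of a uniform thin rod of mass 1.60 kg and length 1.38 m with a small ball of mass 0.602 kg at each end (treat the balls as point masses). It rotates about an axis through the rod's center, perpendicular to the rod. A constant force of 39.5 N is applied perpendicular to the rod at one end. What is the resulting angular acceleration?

α ≈ 33.0 rad/s²

I_rod = (1/12)ML² = (1/12)(1.60)(1.38)² = 0.2539 kg·m².
I_balls = 2·m·(L/2)² = 2(0.602)(0.6900)² = 0.5732 kg·m².
Total I = 0.8271 kg·m².
τ = F·(L/2) = (39.5)(0.690) = 27.25 N·m.
α = τ/I = 27.25/0.8271 = 32.95 rad/s².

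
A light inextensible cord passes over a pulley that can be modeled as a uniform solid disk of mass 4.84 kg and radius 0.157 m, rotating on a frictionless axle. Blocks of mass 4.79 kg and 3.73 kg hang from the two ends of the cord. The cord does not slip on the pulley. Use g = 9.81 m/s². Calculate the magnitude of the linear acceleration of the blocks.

I = ½MR² = (1/2)(4.84)(0.157)² = 0.05965 kg·m².
Heavier block: m₁g − T₁ = m₁a. Lighter block: T₂ − m₂g = m₂a.
Pulley: (T₁ − T₂)R = Iα = I(a/R), so T₁ − T₂ = (I/R²)a = (1/2)M_p a = 2.420·a.
Adding the three: (m₁ − m₂)g = (m₁ + m₂ + 2.420)a, so a = (4.79 − 3.73)(9.81)/(4.79 + 3.73 + 2.420) = 0.9505 m/s².

a ≈ 0.951 m/s²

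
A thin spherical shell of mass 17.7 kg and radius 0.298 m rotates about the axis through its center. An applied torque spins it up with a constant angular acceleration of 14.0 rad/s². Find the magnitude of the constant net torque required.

I = (2/3)MR² = (2/3)(17.7)(0.298)² = 1.048 kg·m².
τ = Iα = (1.048)(14.00) = 14.67 N·m.

τ ≈ 14.7 N·m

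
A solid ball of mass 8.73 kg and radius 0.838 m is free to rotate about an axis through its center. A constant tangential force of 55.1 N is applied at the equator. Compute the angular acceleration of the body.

I = (2/5)MR² = (2/5)(8.73)(0.838)² = 2.452 kg·m².
τ = F R = (55.1)(0.838) = 46.17 N·m.
From τ = Iα: α = 46.17/2.452 = 18.83 rad/s².

α ≈ 18.8 rad/s²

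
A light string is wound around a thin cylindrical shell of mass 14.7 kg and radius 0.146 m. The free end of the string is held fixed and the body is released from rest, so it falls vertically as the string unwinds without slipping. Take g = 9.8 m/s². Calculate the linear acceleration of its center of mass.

a ≈ 4.90 m/s²

Translation: Mg − T = Ma. Rotation about the center: TR = Iα with I = MR².
With a = αR: T = (I/R²)a = M a, so Mg = (1 + 1.000)Ma.
a = g/(1 + 1.000) = 9.8/2.000 = 4.900 m/s².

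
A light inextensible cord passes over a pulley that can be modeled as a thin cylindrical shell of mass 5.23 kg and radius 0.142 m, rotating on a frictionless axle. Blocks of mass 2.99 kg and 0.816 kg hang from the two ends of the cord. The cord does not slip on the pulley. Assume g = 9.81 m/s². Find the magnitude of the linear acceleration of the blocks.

a ≈ 2.36 m/s²

I = MR² = (5.23)(0.142)² = 0.1055 kg·m².
Heavier block: m₁g − T₁ = m₁a. Lighter block: T₂ − m₂g = m₂a.
Pulley: (T₁ − T₂)R = Iα = I(a/R), so T₁ − T₂ = (I/R²)a = 1·M_p a = 5.230·a.
Adding the three: (m₁ − m₂)g = (m₁ + m₂ + 5.230)a, so a = (2.99 − 0.816)(9.81)/(2.99 + 0.816 + 5.230) = 2.360 m/s².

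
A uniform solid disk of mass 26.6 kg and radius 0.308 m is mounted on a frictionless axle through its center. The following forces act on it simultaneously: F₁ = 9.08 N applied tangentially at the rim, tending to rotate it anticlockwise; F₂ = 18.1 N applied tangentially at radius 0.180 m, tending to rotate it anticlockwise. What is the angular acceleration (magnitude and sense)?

α ≈ 4.80 rad/s², anticlockwise

I = ½MR² = (1/2)(26.6)(0.308)² = 1.262 kg·m².
Taking anticlockwise as positive: τ₁ = +(9.08)(0.308) = +2.797 N·m; τ₂ = +(18.1)(0.180) = +3.258 N·m.
Net torque τ = 6.055 N·m.
α = τ/I = 6.055/1.262 = 4.799 rad/s².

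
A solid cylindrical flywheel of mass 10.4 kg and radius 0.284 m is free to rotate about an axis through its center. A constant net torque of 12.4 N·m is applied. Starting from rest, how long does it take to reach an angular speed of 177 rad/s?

I = ½MR² = (1/2)(10.4)(0.284)² = 0.4194 kg·m².
α = τ/I = 12.4/0.4194 = 29.57 rad/s².
ω = αt ⇒ t = ω/α = 177/29.57 = 5.987 s.

t ≈ 5.99 s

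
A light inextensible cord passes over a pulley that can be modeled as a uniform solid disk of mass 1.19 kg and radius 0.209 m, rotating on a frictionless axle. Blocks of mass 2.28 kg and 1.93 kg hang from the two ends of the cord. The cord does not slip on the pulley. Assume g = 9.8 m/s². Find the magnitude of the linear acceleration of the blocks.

a ≈ 0.714 m/s²

I = ½MR² = (1/2)(1.19)(0.209)² = 0.02599 kg·m².
Heavier block: m₁g − T₁ = m₁a. Lighter block: T₂ − m₂g = m₂a.
Pulley: (T₁ − T₂)R = Iα = I(a/R), so T₁ − T₂ = (I/R²)a = (1/2)M_p a = 0.5950·a.
Adding the three: (m₁ − m₂)g = (m₁ + m₂ + 0.5950)a, so a = (2.28 − 1.93)(9.8)/(2.28 + 1.93 + 0.5950) = 0.7138 m/s².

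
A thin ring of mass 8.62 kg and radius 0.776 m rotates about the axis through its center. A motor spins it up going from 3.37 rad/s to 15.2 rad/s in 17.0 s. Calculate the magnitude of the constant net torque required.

τ ≈ 3.61 N·m

I = MR² = (8.62)(0.776)² = 5.191 kg·m².
α = Δω/Δt = (15.2 − 3.37)/17.0 = 0.6959 rad/s².
τ = Iα = (5.191)(0.6959) = 3.612 N·m.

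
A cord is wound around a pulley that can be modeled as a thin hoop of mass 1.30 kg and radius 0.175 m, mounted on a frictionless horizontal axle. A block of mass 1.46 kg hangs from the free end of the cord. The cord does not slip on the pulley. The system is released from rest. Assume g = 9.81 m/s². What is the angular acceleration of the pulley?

I = MR² = (1.30)(0.175)² = 0.03981 kg·m².
Block: mg − T = ma. Pulley: TR = Iα. No-slip: a = αR, so T = (I/R²)a = 1.300·a.
Then mg = (m + 1.300)a, so a = (1.46)(9.81)/(1.46 + 1.300) = 5.189 m/s².
α = a/R = 5.189/0.175 = 29.65 rad/s².

α ≈ 29.7 rad/s²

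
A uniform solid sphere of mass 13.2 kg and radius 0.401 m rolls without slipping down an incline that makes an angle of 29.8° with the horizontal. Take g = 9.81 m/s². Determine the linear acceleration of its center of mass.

a ≈ 3.48 m/s²

Translation along the incline: Mg sinθ − f = Ma.
Rotation about the center: fR = Iα with I = (2/5)MR². No-slip gives a = αR, so f = (I/R²)a = (2/5)M a.
Substituting: Mg sinθ = (1 + 0.4000)Ma, so a = g sinθ/(1 + 0.4000) = (9.81) sin 29.8° / 1.400 = 3.482 m/s².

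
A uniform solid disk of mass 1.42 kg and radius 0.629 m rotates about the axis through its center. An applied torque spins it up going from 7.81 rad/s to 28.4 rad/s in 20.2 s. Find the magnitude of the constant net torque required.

I = ½MR² = (1/2)(1.42)(0.629)² = 0.2809 kg·m².
α = Δω/Δt = (28.4 − 7.81)/20.2 = 1.019 rad/s².
τ = Iα = (0.2809)(1.019) = 0.2863 N·m.

τ ≈ 0.286 N·m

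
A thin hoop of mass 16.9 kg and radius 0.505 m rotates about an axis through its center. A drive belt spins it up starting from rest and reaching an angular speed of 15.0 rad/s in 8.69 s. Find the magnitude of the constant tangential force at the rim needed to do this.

I = MR² = (16.9)(0.505)² = 4.310 kg·m².
α = Δω/Δt = (15.0 − 0)/8.69 = 1.726 rad/s².
The required torque is τ = Iα = (4.310)(1.726) = 7.439 N·m.
A tangential force at the rim gives τ = FR, so F = τ/R = 7.439/0.505 = 14.73 N.

F ≈ 14.7 N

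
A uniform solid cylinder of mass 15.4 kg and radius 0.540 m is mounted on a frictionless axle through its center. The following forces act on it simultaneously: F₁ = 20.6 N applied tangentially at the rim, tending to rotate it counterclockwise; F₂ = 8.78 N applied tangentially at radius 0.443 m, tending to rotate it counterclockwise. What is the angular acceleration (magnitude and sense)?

α ≈ 6.69 rad/s², counterclockwise

I = ½MR² = (1/2)(15.4)(0.540)² = 2.245 kg·m².
Taking counterclockwise as positive: τ₁ = +(20.6)(0.540) = +11.12 N·m; τ₂ = +(8.78)(0.443) = +3.890 N·m.
Net torque τ = 15.01 N·m.
α = τ/I = 15.01/2.245 = 6.687 rad/s².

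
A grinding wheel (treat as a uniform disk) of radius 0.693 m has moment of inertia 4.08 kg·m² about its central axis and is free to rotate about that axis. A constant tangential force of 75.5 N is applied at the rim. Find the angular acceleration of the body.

α ≈ 12.8 rad/s²

τ = F R = (75.5)(0.693) = 52.32 N·m.
From τ = Iα: α = 52.32/4.080 = 12.82 rad/s².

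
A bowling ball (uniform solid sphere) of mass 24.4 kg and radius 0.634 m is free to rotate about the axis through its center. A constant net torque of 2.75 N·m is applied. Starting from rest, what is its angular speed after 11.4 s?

I = (2/5)MR² = (2/5)(24.4)(0.634)² = 3.923 kg·m².
α = τ/I = 2.75/3.923 = 0.7010 rad/s².
ω = ω₀ + αt = 0 + (0.7010)(11.4) = 7.991 rad/s.

ω ≈ 7.99 rad/s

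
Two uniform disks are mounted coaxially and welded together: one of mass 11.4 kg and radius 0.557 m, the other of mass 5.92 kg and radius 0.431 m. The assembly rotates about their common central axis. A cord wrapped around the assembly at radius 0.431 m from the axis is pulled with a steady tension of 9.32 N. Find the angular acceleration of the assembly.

I = ½M₁R₁² + ½M₂R₂² = ½(11.4)(0.557)² + ½(5.92)(0.431)² = 2.318 kg·m².
τ = F r = (9.32)(0.431) = 4.017 N·m.
α = τ/I = 4.017/2.318 = 1.733 rad/s².

α ≈ 1.73 rad/s²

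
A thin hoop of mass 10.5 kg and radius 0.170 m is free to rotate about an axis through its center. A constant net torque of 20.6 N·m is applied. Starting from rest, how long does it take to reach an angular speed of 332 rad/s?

I = MR² = (10.5)(0.170)² = 0.3035 kg·m².
α = τ/I = 20.6/0.3035 = 67.89 rad/s².
ω = αt ⇒ t = ω/α = 332/67.89 = 4.891 s.

t ≈ 4.89 s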